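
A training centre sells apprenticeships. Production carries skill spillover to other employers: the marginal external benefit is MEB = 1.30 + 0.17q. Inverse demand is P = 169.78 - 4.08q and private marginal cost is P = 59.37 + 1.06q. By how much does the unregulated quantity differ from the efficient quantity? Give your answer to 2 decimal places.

Market equilibrium (private): 59.37 + 1.06q = 169.78 - 4.08q → q_m = 21.4805.
Social marginal cost = private MC − MEB = 58.07 + 0.89q.
Set SMC = demand: 58.07 + 0.89q = 169.78 - 4.08q → q* = 22.4769.
Gap = |21.4805 − 22.4769| = 0.9964.

1.00 units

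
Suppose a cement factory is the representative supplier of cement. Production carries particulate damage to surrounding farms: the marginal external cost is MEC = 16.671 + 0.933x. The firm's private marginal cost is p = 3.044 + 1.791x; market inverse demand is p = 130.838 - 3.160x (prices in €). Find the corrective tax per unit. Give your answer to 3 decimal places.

tax = €34.291 per unit

Social marginal cost = private MC + MEC = 19.715 + 2.724x.
Set SMC = demand: 19.715 + 2.724x = 130.838 - 3.160x → x* = 18.8856.
The Pigouvian tax equals MEC at x*: 16.671 + 0.933×18.8856 = 34.2913.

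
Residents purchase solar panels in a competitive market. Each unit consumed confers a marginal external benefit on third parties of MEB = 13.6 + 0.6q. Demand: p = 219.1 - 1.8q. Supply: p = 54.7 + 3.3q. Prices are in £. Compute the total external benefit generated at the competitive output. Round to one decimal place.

Market equilibrium (private): 54.7 + 3.3q = 219.1 - 1.8q → q_m = 32.2353.
Total external benefit = ∫₀^{q_m} (13.6 + 0.6q) dq = 13.6×32.2353 + ½×0.6×32.2353² = 750.1344.

£750.1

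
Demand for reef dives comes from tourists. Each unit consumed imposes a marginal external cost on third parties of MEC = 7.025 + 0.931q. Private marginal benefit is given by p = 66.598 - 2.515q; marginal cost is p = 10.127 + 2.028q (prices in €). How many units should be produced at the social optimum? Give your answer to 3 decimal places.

q* = 9.033

Social marginal benefit = demand − MEC = 59.573 - 3.446q.
Set SMB = MC: 59.573 - 3.446q = 10.127 + 2.028q → q* = 9.0329.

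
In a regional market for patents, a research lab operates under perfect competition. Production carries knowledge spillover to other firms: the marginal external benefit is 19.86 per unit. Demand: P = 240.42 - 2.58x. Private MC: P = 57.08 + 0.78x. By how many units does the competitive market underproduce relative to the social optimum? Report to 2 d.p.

5.91 units

Market equilibrium (private): 57.08 + 0.78x = 240.42 - 2.58x → x_m = 54.5655.
Social marginal cost = private MC − MEB = 37.22 + 0.78x.
Set SMC = demand: 37.22 + 0.78x = 240.42 - 2.58x → x* = 60.4762.
Gap = |54.5655 − 60.4762| = 5.9107.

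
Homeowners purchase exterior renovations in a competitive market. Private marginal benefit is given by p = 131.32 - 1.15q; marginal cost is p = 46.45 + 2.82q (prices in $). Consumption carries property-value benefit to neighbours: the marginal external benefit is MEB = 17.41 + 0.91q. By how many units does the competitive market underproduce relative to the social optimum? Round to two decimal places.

Market equilibrium (private): 46.45 + 2.82q = 131.32 - 1.15q → q_m = 21.3778.
Social marginal benefit = demand + MEB = 148.73 - 0.24q.
Set SMB = MC: 148.73 - 0.24q = 46.45 + 2.82q → q* = 33.4248.
Gap = |21.3778 − 33.4248| = 12.0470.

12.05 units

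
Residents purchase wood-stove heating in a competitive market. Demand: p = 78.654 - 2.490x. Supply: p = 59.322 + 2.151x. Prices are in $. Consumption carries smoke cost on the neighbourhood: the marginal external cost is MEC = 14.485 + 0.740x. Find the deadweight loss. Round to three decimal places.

DWL = $28.676

Market equilibrium (private): 59.322 + 2.151x = 78.654 - 2.490x → x_m = 4.1655.
Social marginal benefit = demand − MEC = 64.169 - 3.230x.
Set SMB = MC: 64.169 - 3.230x = 59.322 + 2.151x → x* = 0.9008.
The loss is the area between SMB and MC from x* to x_m; with linear curves that's a triangle of height MEC(x_m).
DWL = ½ × 3.2647 × 17.5675 = 28.6763.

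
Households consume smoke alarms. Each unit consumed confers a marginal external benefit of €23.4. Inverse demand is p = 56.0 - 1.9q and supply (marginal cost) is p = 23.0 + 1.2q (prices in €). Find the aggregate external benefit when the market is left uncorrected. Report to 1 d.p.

Market equilibrium (private): 23.0 + 1.2q = 56.0 - 1.9q → q_m = 10.6452.
Total external benefit = MEB × q_m = 23.4 × 10.6452 = 249.0977.

€249.1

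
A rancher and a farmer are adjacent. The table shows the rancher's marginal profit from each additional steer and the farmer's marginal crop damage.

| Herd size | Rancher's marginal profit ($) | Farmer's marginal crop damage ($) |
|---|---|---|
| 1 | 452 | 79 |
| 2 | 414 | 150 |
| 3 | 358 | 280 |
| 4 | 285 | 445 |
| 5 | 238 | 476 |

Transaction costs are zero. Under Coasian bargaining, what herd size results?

Bargaining reaches the level where marginal profit last exceeds marginal crop damage.
That holds through level 3 (358 ≥ 280) but not at 4 (285 < 445).

3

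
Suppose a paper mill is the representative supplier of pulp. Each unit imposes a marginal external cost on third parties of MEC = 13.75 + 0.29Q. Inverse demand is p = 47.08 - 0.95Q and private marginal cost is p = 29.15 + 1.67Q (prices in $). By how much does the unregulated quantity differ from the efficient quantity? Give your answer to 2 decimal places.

5.41 units

Market equilibrium (private): 29.15 + 1.67Q = 47.08 - 0.95Q → Q_m = 6.8435.
Social marginal cost = private MC + MEC = 42.90 + 1.96Q.
Set SMC = demand: 42.90 + 1.96Q = 47.08 - 0.95Q → Q* = 1.4364.
Gap = |6.8435 − 1.4364| = 5.4071.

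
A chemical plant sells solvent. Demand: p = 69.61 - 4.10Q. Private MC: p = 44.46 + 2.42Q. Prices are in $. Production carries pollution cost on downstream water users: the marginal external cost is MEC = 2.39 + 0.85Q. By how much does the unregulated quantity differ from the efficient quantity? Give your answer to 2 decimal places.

0.77 units

Market equilibrium (private): 44.46 + 2.42Q = 69.61 - 4.10Q → Q_m = 3.8574.
Social marginal cost = private MC + MEC = 46.85 + 3.27Q.
Set SMC = demand: 46.85 + 3.27Q = 69.61 - 4.10Q → Q* = 3.0882.
Gap = |3.8574 − 3.0882| = 0.7692.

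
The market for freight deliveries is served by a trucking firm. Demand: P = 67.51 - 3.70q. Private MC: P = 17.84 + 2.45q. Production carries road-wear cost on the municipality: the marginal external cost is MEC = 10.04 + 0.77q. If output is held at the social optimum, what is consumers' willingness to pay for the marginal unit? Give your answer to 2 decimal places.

Social marginal cost = private MC + MEC = 27.88 + 3.22q.
Set SMC = demand: 27.88 + 3.22q = 67.51 - 3.70q → q* = 5.7269.
Consumer price on the demand curve at q*: 67.51 − 3.70×5.7269 = 46.3205.

P = 46.32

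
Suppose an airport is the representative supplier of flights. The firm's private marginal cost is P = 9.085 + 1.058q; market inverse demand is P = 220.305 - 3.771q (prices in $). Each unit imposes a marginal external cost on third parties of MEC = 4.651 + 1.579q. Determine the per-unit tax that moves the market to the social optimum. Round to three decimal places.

Social marginal cost = private MC + MEC = 13.736 + 2.637q.
Set SMC = demand: 13.736 + 2.637q = 220.305 - 3.771q → q* = 32.2361.
The Pigouvian tax equals MEC at q*: 4.651 + 1.579×32.2361 = 55.5518.

tax = $55.552 per unit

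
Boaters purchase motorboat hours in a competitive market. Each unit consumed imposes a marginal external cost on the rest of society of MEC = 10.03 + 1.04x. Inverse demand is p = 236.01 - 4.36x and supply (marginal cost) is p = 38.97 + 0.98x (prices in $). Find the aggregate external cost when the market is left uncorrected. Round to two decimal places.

Market equilibrium (private): 38.97 + 0.98x = 236.01 - 4.36x → x_m = 36.8989.
Total external cost = ∫₀^{x_m} (10.03 + 1.04x) dx = 10.03×36.8989 + ½×1.04×36.8989² = 1078.0910.

$1078.09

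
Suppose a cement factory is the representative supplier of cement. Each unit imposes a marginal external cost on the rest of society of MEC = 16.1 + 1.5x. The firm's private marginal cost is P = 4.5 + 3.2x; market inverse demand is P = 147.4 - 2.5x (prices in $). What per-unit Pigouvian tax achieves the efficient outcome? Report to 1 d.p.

tax = $42.5 per unit

Social marginal cost = private MC + MEC = 20.6 + 4.7x.
Set SMC = demand: 20.6 + 4.7x = 147.4 - 2.5x → x* = 17.6111.
The Pigouvian tax equals MEC at x*: 16.1 + 1.5×17.6111 = 42.5167.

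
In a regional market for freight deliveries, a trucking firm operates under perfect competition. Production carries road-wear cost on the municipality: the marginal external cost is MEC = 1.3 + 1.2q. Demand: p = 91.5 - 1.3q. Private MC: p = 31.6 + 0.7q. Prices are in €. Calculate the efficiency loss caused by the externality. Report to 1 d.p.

Market equilibrium (private): 31.6 + 0.7q = 91.5 - 1.3q → q_m = 29.9500.
Social marginal cost = private MC + MEC = 32.9 + 1.9q.
Set SMC = demand: 32.9 + 1.9q = 91.5 - 1.3q → q* = 18.3125.
The welfare-loss triangle has base |q_m − q*| and height MEC(q_m) (the vertical gap between SMC and demand is zero at q* and MEC at q_m).
DWL = ½ × 11.6375 × 37.2400 = 216.6903.

DWL = €216.7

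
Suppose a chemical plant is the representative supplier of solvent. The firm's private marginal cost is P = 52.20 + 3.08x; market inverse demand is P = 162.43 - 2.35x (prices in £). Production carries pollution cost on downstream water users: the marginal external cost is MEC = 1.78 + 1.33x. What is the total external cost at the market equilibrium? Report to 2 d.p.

£310.18

Market equilibrium (private): 52.20 + 3.08x = 162.43 - 2.35x → x_m = 20.3002.
Total external cost = ∫₀^{x_m} (1.78 + 1.33x) dx = 1.78×20.3002 + ½×1.33×20.3002² = 310.1796.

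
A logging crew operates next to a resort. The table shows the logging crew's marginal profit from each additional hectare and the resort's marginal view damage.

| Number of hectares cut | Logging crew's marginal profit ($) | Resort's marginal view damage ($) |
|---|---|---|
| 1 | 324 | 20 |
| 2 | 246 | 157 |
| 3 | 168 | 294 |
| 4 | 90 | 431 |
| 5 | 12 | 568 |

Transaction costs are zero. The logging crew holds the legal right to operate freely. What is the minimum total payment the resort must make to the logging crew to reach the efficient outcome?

Left alone the logging crew would choose level 5 (marginal profit stays positive).
Efficient level: k* = 2 (marginal profit ≥ marginal view damage through 2).
The resort must at least cover the logging crew's forgone profit from cutting 5→2: 168 + 90 + 12 = 270.

$270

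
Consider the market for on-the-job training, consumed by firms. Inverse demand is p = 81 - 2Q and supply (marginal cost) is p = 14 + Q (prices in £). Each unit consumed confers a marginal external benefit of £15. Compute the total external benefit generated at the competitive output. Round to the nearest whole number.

£335

Market equilibrium (private): 14 + Q = 81 - 2Q → Q_m = 22.3333.
Total external benefit = MEB × Q_m = 15 × 22.3333 = 334.9995.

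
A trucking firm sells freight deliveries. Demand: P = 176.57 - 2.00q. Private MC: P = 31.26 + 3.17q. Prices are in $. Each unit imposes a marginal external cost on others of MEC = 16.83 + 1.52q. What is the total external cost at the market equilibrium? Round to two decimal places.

Market equilibrium (private): 31.26 + 3.17q = 176.57 - 2.00q → q_m = 28.1064.
Total external cost = ∫₀^{q_m} (16.83 + 1.52q) dq = 16.83×28.1064 + ½×1.52×28.1064² = 1073.4077.

$1073.41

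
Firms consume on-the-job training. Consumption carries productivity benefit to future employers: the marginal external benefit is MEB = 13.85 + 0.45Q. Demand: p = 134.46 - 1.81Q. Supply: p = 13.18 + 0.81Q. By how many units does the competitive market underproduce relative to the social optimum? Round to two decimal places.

15.98 units

Market equilibrium (private): 13.18 + 0.81Q = 134.46 - 1.81Q → Q_m = 46.2901.
Social marginal benefit = demand + MEB = 148.31 - 1.36Q.
Set SMB = MC: 148.31 - 1.36Q = 13.18 + 0.81Q → Q* = 62.2719.
Gap = |46.2901 − 62.2719| = 15.9818.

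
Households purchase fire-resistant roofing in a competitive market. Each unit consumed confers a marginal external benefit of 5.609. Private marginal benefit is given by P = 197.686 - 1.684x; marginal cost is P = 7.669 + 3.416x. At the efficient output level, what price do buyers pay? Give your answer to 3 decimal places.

Social marginal benefit = demand + MEB = 203.295 - 1.684x.
Set SMB = MC: 203.295 - 1.684x = 7.669 + 3.416x → x* = 38.3580.
Consumer price on the demand curve at x*: 197.686 − 1.684×38.3580 = 133.0911.

P = 133.091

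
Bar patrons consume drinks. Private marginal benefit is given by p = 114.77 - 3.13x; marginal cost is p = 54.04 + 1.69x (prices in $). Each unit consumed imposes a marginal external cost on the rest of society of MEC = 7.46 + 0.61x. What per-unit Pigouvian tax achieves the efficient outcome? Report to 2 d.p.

tax = $13.44 per unit

Social marginal benefit = demand − MEC = 107.31 - 3.74x.
Set SMB = MC: 107.31 - 3.74x = 54.04 + 1.69x → x* = 9.8103.
The Pigouvian tax equals MEC at x*: 7.46 + 0.61×9.8103 = 13.4443.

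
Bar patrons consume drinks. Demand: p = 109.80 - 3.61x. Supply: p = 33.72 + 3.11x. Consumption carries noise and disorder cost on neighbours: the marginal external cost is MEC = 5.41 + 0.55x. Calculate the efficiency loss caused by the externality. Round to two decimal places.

DWL = 9.31

Market equilibrium (private): 33.72 + 3.11x = 109.80 - 3.61x → x_m = 11.3214.
Social marginal benefit = demand − MEC = 104.39 - 4.16x.
Set SMB = MC: 104.39 - 4.16x = 33.72 + 3.11x → x* = 9.7208.
Height of the DWL triangle at x_m is MC(x_m) − SMB(x_m) = MEC(x_m) = 11.6368.
DWL = ½ × 1.6006 × 11.6368 = 9.3129.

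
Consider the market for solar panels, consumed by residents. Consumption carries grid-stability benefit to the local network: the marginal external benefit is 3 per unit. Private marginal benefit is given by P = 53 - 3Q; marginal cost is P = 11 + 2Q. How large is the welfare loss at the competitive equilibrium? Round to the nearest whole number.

Market equilibrium (private): 11 + 2Q = 53 - 3Q → Q_m = 8.4000.
Social marginal benefit = demand + MEB = 56 - 3Q.
Set SMB = MC: 56 - 3Q = 11 + 2Q → Q* = 9.0000.
Between Q* and Q_m the wedge SMB − MC runs linearly from 0 to MEB(Q_m), so the loss is a triangle.
DWL = ½ × 0.6000 × 3.0000 = 0.9000.

DWL = 1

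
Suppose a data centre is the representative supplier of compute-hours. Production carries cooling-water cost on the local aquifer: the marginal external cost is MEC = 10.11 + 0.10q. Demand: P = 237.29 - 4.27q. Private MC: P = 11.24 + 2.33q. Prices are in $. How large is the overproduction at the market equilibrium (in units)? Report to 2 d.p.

2.02 units

Market equilibrium (private): 11.24 + 2.33q = 237.29 - 4.27q → q_m = 34.2500.
Social marginal cost = private MC + MEC = 21.35 + 2.43q.
Set SMC = demand: 21.35 + 2.43q = 237.29 - 4.27q → q* = 32.2299.
Gap = |34.2500 − 32.2299| = 2.0201.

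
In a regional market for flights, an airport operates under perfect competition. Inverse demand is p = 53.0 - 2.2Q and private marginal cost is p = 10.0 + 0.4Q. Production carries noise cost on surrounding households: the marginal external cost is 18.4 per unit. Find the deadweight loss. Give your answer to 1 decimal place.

Market equilibrium (private): 10.0 + 0.4Q = 53.0 - 2.2Q → Q_m = 16.5385.
Social marginal cost = private MC + MEC = 28.4 + 0.4Q.
Set SMC = demand: 28.4 + 0.4Q = 53.0 - 2.2Q → Q* = 9.4615.
The welfare-loss triangle has base |Q_m − Q*| and height MEC(Q_m) (the vertical gap between SMC and demand is zero at Q* and MEC at Q_m).
DWL = ½ × 7.0770 × 18.4000 = 65.1084.

DWL = 65.1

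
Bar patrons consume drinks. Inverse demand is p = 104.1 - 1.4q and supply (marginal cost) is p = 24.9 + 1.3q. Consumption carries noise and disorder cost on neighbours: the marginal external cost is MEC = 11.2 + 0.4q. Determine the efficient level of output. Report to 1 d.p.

Social marginal benefit = demand − MEC = 92.9 - 1.8q.
Set SMB = MC: 92.9 - 1.8q = 24.9 + 1.3q → q* = 21.9355.

q* = 21.9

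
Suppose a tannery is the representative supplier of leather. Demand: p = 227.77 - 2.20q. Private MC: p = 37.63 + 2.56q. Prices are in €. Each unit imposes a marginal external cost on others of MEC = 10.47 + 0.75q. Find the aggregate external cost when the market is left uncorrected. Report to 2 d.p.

Market equilibrium (private): 37.63 + 2.56q = 227.77 - 2.20q → q_m = 39.9454.
Total external cost = ∫₀^{q_m} (10.47 + 0.75q) dq = 10.47×39.9454 + ½×0.75×39.9454² = 1016.5915.

€1016.59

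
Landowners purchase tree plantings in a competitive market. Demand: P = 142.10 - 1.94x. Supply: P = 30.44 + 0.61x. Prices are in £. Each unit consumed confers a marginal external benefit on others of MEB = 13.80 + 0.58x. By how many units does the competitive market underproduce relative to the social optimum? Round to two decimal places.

Market equilibrium (private): 30.44 + 0.61x = 142.10 - 1.94x → x_m = 43.7882.
Social marginal benefit = demand + MEB = 155.90 - 1.36x.
Set SMB = MC: 155.90 - 1.36x = 30.44 + 0.61x → x* = 63.6853.
Gap = |43.7882 − 63.6853| = 19.8971.

19.90 units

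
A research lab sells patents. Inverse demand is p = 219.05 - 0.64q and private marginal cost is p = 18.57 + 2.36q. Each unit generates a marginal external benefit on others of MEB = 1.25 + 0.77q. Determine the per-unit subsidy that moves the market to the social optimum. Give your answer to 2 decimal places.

subsidy = 70.91 per unit

Social marginal cost = private MC − MEB = 17.32 + 1.59q.
Set SMC = demand: 17.32 + 1.59q = 219.05 - 0.64q → q* = 90.4619.
The Pigouvian subsidy equals MEB at q*: 1.25 + 0.77×90.4619 = 70.9057.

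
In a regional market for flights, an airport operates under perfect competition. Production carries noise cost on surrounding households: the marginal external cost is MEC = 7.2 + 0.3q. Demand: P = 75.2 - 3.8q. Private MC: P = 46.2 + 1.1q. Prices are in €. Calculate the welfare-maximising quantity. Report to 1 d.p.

q* = 4.2

Social marginal cost = private MC + MEC = 53.4 + 1.4q.
Set SMC = demand: 53.4 + 1.4q = 75.2 - 3.8q → q* = 4.1923.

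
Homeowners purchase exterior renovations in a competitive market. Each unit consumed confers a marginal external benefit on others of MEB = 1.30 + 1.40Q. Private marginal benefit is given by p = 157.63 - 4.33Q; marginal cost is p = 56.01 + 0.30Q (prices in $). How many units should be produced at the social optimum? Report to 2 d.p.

Q* = 31.86

Social marginal benefit = demand + MEB = 158.93 - 2.93Q.
Set SMB = MC: 158.93 - 2.93Q = 56.01 + 0.30Q → Q* = 31.8638.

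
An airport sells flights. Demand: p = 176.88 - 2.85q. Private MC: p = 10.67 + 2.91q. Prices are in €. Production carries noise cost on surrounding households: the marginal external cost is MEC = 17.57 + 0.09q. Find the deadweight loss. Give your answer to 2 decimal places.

DWL = €34.76

Market equilibrium (private): 10.67 + 2.91q = 176.88 - 2.85q → q_m = 28.8559.
Social marginal cost = private MC + MEC = 28.24 + 3.00q.
Set SMC = demand: 28.24 + 3.00q = 176.88 - 2.85q → q* = 25.4085.
Height of the DWL triangle at q_m is SMC(q_m) − demand(q_m) = MEC(q_m) = 20.1670.
DWL = ½ × 3.4474 × 20.1670 = 34.7619.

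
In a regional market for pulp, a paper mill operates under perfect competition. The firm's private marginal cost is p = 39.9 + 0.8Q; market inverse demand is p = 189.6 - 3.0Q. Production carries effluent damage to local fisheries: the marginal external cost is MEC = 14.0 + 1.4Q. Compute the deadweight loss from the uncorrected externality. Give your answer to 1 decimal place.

DWL = 459.8

Market equilibrium (private): 39.9 + 0.8Q = 189.6 - 3.0Q → Q_m = 39.3947.
Social marginal cost = private MC + MEC = 53.9 + 2.2Q.
Set SMC = demand: 53.9 + 2.2Q = 189.6 - 3.0Q → Q* = 26.0962.
Between Q* and Q_m the wedge SMC − demand runs linearly from 0 to MEC(Q_m), so the loss is a triangle.
DWL = ½ × 13.2985 × 69.1526 = 459.8129.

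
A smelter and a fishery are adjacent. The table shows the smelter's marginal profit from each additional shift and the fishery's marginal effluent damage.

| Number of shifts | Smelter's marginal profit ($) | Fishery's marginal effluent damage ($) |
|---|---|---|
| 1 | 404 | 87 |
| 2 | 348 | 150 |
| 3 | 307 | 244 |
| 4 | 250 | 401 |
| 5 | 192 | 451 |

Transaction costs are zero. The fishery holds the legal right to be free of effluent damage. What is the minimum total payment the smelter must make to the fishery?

Efficient level: marginal profit ≥ marginal effluent damage through level 3, so k* = 3.
With the fishery holding the right, the smelter must at least compensate total damage at k*: 87 + 150 + 244 = 481.

$481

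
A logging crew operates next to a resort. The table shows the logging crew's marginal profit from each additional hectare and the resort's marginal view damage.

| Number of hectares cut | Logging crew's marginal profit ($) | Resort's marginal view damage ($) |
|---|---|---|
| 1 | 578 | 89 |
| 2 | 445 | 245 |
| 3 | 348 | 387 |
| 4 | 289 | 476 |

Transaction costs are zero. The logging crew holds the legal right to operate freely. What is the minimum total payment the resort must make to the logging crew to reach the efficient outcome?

Left alone the logging crew would choose level 4 (marginal profit stays positive).
Efficient level: k* = 2 (marginal profit ≥ marginal view damage through 2).
The resort must at least cover the logging crew's forgone profit from cutting 4→2: 348 + 289 = 637.

$637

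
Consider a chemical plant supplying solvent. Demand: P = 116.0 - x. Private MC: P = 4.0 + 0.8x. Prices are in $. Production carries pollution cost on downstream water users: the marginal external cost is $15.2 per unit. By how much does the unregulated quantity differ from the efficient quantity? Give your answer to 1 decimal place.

8.4 units

Market equilibrium (private): 4.0 + 0.8x = 116.0 - x → x_m = 62.2222.
Social marginal cost = private MC + MEC = 19.2 + 0.8x.
Set SMC = demand: 19.2 + 0.8x = 116.0 - x → x* = 53.7778.
Gap = |62.2222 − 53.7778| = 8.4444.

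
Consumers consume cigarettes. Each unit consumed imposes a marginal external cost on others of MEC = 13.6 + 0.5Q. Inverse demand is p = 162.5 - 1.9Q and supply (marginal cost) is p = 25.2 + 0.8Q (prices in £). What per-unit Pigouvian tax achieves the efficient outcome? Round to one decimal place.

Social marginal benefit = demand − MEC = 148.9 - 2.4Q.
Set SMB = MC: 148.9 - 2.4Q = 25.2 + 0.8Q → Q* = 38.6563.
The Pigouvian tax equals MEC at Q*: 13.6 + 0.5×38.6563 = 32.9282.

tax = £32.9 per unit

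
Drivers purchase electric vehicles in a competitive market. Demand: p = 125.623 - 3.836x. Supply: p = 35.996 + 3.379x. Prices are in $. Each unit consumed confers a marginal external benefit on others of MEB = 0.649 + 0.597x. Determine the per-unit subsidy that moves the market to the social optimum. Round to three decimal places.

subsidy = $8.793 per unit

Social marginal benefit = demand + MEB = 126.272 - 3.239x.
Set SMB = MC: 126.272 - 3.239x = 35.996 + 3.379x → x* = 13.6410.
The Pigouvian subsidy equals MEB at x*: 0.649 + 0.597×13.6410 = 8.7927.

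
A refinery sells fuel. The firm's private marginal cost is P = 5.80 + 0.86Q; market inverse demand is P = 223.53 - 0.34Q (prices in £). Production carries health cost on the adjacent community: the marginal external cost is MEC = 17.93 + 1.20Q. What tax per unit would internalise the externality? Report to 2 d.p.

tax = £117.83 per unit

Social marginal cost = private MC + MEC = 23.73 + 2.06Q.
Set SMC = demand: 23.73 + 2.06Q = 223.53 - 0.34Q → Q* = 83.2500.
The Pigouvian tax equals MEC at Q*: 17.93 + 1.20×83.2500 = 117.8300.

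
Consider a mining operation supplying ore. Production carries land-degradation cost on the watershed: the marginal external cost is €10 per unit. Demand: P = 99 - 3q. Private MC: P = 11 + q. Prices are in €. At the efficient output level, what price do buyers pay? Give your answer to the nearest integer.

P = €41

Social marginal cost = private MC + MEC = 21 + q.
Set SMC = demand: 21 + q = 99 - 3q → q* = 19.5000.
Consumer price on the demand curve at q*: 99 − 3×19.5000 = 40.5000.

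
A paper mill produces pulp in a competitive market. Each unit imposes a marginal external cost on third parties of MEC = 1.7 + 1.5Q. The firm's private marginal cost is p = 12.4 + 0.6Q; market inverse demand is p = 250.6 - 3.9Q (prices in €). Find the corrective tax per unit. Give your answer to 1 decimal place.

tax = €60.8 per unit

Social marginal cost = private MC + MEC = 14.1 + 2.1Q.
Set SMC = demand: 14.1 + 2.1Q = 250.6 - 3.9Q → Q* = 39.4167.
The Pigouvian tax equals MEC at Q*: 1.7 + 1.5×39.4167 = 60.8251.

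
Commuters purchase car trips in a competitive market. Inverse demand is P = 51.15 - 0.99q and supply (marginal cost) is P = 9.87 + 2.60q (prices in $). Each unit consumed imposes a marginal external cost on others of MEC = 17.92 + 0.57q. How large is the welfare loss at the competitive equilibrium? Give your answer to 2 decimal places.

Market equilibrium (private): 9.87 + 2.60q = 51.15 - 0.99q → q_m = 11.4986.
Social marginal benefit = demand − MEC = 33.23 - 1.56q.
Set SMB = MC: 33.23 - 1.56q = 9.87 + 2.60q → q* = 5.6154.
Between q* and q_m the wedge MC − SMB runs linearly from 0 to MEC(q_m), so the loss is a triangle.
DWL = ½ × 5.8832 × 24.4742 = 71.9933.

DWL = $71.99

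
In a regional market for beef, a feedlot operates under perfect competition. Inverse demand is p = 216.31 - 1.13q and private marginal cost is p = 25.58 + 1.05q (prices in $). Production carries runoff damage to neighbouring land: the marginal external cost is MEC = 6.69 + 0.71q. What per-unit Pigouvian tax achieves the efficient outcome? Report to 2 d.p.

tax = $51.90 per unit

Social marginal cost = private MC + MEC = 32.27 + 1.76q.
Set SMC = demand: 32.27 + 1.76q = 216.31 - 1.13q → q* = 63.6817.
The Pigouvian tax equals MEC at q*: 6.69 + 0.71×63.6817 = 51.9040.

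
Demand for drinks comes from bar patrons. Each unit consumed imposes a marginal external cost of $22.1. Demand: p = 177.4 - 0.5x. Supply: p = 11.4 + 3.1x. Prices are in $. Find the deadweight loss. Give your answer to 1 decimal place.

Market equilibrium (private): 11.4 + 3.1x = 177.4 - 0.5x → x_m = 46.1111.
Social marginal benefit = demand − MEC = 155.3 - 0.5x.
Set SMB = MC: 155.3 - 0.5x = 11.4 + 3.1x → x* = 39.9722.
The welfare-loss triangle has base |x_m − x*| and height MEC(x_m) (the vertical gap between SMB and MC is zero at x* and MEC at x_m).
DWL = ½ × 6.1389 × 22.1000 = 67.8348.

DWL = $67.8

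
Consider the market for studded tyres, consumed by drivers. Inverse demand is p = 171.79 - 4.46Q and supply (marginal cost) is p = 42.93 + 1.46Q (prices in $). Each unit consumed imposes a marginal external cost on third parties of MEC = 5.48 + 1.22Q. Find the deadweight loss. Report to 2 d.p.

Market equilibrium (private): 42.93 + 1.46Q = 171.79 - 4.46Q → Q_m = 21.7669.
Social marginal benefit = demand − MEC = 166.31 - 5.68Q.
Set SMB = MC: 166.31 - 5.68Q = 42.93 + 1.46Q → Q* = 17.2801.
Between Q* and Q_m the wedge MC − SMB runs linearly from 0 to MEC(Q_m), so the loss is a triangle.
DWL = ½ × 4.4868 × 32.0356 = 71.8687.

DWL = $71.87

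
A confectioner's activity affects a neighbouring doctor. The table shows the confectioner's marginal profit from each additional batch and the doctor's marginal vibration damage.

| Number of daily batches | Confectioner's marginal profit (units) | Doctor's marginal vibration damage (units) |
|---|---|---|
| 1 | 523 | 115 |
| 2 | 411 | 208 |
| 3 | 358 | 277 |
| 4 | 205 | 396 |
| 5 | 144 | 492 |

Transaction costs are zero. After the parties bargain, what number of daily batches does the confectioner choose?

3

Bargaining reaches the level where marginal profit last exceeds marginal vibration damage.
That holds through level 3 (358 ≥ 277) but not at 4 (205 < 396).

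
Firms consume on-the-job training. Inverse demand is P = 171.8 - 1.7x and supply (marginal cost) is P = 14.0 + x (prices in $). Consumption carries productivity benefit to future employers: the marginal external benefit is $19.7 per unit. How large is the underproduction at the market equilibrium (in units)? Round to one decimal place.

7.3 units

Market equilibrium (private): 14.0 + x = 171.8 - 1.7x → x_m = 58.4444.
Social marginal benefit = demand + MEB = 191.5 - 1.7x.
Set SMB = MC: 191.5 - 1.7x = 14.0 + x → x* = 65.7407.
Gap = |58.4444 − 65.7407| = 7.2963.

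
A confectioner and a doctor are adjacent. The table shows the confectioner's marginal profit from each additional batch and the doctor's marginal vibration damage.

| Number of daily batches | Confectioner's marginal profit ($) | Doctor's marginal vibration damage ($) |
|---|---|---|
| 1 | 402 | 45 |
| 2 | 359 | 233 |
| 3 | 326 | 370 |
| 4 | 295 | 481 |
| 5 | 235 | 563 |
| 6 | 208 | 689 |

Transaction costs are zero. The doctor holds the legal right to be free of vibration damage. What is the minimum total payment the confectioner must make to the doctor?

$278

Efficient level: marginal profit ≥ marginal vibration damage through level 2, so k* = 2.
With the doctor holding the right, the confectioner must at least compensate total damage at k*: 45 + 233 = 278.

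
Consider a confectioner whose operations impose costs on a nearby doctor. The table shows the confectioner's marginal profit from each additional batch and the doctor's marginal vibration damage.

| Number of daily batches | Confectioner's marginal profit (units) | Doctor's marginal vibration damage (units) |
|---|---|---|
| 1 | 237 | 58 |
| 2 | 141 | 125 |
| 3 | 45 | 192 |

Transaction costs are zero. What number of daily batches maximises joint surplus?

2

Bargaining reaches the level where marginal profit last exceeds marginal vibration damage.
That holds through level 2 (141 ≥ 125) but not at 3 (45 < 192).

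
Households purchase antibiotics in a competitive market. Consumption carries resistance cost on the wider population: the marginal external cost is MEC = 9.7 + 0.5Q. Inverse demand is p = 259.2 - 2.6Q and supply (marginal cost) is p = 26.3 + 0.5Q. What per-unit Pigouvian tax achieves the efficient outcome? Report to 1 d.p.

tax = 40.7 per unit

Social marginal benefit = demand − MEC = 249.5 - 3.1Q.
Set SMB = MC: 249.5 - 3.1Q = 26.3 + 0.5Q → Q* = 62.0000.
The Pigouvian tax equals MEC at Q*: 9.7 + 0.5×62.0000 = 40.7000.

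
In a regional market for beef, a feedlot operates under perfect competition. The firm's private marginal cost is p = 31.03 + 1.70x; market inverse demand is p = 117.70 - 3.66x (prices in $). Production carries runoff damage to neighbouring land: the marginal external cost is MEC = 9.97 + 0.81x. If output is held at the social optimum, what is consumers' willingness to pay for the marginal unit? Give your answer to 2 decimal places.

Social marginal cost = private MC + MEC = 41.00 + 2.51x.
Set SMC = demand: 41.00 + 2.51x = 117.70 - 3.66x → x* = 12.4311.
Consumer price on the demand curve at x*: 117.70 − 3.66×12.4311 = 72.2022.

P = $72.20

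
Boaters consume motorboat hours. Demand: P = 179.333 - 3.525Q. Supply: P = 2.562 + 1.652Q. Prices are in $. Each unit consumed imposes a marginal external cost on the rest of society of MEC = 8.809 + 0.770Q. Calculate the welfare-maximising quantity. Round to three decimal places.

Q* = 28.243

Social marginal benefit = demand − MEC = 170.524 - 4.295Q.
Set SMB = MC: 170.524 - 4.295Q = 2.562 + 1.652Q → Q* = 28.2431.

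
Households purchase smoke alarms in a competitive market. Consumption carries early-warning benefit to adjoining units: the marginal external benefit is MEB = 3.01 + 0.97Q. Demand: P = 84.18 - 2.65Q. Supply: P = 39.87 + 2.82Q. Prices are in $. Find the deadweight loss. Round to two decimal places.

DWL = $13.12

Market equilibrium (private): 39.87 + 2.82Q = 84.18 - 2.65Q → Q_m = 8.1005.
Social marginal benefit = demand + MEB = 87.19 - 1.68Q.
Set SMB = MC: 87.19 - 1.68Q = 39.87 + 2.82Q → Q* = 10.5156.
Between Q* and Q_m the wedge SMB − MC runs linearly from 0 to MEB(Q_m), so the loss is a triangle.
DWL = ½ × 2.4151 × 10.8675 = 13.1230.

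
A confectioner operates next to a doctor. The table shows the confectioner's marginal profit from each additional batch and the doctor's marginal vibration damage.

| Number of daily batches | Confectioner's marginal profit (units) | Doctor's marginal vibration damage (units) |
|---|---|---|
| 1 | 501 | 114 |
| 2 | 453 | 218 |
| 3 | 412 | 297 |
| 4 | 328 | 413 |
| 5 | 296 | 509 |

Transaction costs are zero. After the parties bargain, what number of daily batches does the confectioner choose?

3

Bargaining reaches the level where marginal profit last exceeds marginal vibration damage.
That holds through level 3 (412 ≥ 297) but not at 4 (328 < 413).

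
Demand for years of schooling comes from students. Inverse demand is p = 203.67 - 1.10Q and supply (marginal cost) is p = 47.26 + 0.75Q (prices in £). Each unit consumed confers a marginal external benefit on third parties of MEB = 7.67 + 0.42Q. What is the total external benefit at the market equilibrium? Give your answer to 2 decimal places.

£2149.55

Market equilibrium (private): 47.26 + 0.75Q = 203.67 - 1.10Q → Q_m = 84.5459.
Total external benefit = ∫₀^{Q_m} (7.67 + 0.42Q) dQ = 7.67×84.5459 + ½×0.42×84.5459² = 2149.5490.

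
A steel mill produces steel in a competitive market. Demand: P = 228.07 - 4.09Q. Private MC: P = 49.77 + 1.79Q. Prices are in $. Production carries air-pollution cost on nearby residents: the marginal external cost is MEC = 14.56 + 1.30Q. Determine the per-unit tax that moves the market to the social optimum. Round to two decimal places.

Social marginal cost = private MC + MEC = 64.33 + 3.09Q.
Set SMC = demand: 64.33 + 3.09Q = 228.07 - 4.09Q → Q* = 22.8050.
The Pigouvian tax equals MEC at Q*: 14.56 + 1.30×22.8050 = 44.2065.

tax = $44.21 per unit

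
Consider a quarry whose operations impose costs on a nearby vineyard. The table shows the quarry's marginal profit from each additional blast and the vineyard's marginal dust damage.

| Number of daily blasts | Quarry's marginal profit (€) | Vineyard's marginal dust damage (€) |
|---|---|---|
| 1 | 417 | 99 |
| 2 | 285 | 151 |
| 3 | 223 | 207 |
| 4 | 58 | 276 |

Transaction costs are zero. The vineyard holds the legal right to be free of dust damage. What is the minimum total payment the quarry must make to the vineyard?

€457

Efficient level: marginal profit ≥ marginal dust damage through level 3, so k* = 3.
With the vineyard holding the right, the quarry must at least compensate total damage at k*: 99 + 151 + 207 = 457.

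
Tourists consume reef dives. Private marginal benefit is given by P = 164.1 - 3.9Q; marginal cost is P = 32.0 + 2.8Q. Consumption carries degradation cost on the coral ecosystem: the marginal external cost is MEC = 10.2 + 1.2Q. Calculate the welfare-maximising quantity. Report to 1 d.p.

Social marginal benefit = demand − MEC = 153.9 - 5.1Q.
Set SMB = MC: 153.9 - 5.1Q = 32.0 + 2.8Q → Q* = 15.4304.

Q* = 15.4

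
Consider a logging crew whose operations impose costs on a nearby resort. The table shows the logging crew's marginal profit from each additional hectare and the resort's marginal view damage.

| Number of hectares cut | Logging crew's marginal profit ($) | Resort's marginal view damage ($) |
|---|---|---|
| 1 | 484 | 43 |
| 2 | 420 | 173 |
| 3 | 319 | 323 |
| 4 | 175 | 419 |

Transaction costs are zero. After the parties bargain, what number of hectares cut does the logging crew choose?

2

Bargaining reaches the level where marginal profit last exceeds marginal view damage.
That holds through level 2 (420 ≥ 173) but not at 3 (319 < 323).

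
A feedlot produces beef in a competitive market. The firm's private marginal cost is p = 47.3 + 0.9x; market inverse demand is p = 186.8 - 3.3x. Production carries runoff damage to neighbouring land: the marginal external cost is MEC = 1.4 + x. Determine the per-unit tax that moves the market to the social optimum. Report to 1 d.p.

tax = 28.0 per unit

Social marginal cost = private MC + MEC = 48.7 + 1.9x.
Set SMC = demand: 48.7 + 1.9x = 186.8 - 3.3x → x* = 26.5577.
The Pigouvian tax equals MEC at x*: 1.4 + 1.0×26.5577 = 27.9577.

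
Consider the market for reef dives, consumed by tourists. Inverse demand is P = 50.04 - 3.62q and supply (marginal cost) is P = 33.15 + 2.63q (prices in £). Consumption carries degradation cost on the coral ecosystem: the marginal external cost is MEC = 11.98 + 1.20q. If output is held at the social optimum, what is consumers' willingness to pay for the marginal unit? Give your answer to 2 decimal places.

P = £47.65

Social marginal benefit = demand − MEC = 38.06 - 4.82q.
Set SMB = MC: 38.06 - 4.82q = 33.15 + 2.63q → q* = 0.6591.
Consumer price on the demand curve at q*: 50.04 − 3.62×0.6591 = 47.6541.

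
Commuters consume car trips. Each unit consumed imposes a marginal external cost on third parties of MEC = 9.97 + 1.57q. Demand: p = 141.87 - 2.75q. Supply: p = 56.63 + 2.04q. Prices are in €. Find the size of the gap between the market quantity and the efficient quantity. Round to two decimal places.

Market equilibrium (private): 56.63 + 2.04q = 141.87 - 2.75q → q_m = 17.7954.
Social marginal benefit = demand − MEC = 131.90 - 4.32q.
Set SMB = MC: 131.90 - 4.32q = 56.63 + 2.04q → q* = 11.8349.
Gap = |17.7954 − 11.8349| = 5.9605.

5.96 units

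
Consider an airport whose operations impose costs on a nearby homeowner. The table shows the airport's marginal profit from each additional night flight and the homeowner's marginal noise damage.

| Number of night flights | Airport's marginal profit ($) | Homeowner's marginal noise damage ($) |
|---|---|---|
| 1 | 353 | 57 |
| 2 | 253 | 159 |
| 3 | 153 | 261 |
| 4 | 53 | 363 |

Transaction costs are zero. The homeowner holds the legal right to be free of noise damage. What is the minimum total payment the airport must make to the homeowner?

$216

Efficient level: marginal profit ≥ marginal noise damage through level 2, so k* = 2.
With the homeowner holding the right, the airport must at least compensate total damage at k*: 57 + 159 = 216.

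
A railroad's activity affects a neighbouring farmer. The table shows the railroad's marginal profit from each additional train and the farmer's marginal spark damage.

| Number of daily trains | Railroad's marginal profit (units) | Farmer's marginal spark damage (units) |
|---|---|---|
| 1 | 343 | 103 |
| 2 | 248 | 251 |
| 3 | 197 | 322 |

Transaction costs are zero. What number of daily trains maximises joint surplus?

Bargaining reaches the level where marginal profit last exceeds marginal spark damage.
That holds through level 1 (343 ≥ 103) but not at 2 (248 < 251).

1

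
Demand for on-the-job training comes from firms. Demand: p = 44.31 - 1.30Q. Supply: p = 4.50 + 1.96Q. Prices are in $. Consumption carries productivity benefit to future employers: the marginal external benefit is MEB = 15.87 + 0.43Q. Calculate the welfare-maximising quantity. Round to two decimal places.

Social marginal benefit = demand + MEB = 60.18 - 0.87Q.
Set SMB = MC: 60.18 - 0.87Q = 4.50 + 1.96Q → Q* = 19.6749.

Q* = 19.67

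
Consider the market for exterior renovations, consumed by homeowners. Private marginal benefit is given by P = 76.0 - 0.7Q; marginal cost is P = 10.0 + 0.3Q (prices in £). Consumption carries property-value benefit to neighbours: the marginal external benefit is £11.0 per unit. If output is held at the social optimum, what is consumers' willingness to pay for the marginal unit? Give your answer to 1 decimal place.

P = £22.1

Social marginal benefit = demand + MEB = 87.0 - 0.7Q.
Set SMB = MC: 87.0 - 0.7Q = 10.0 + 0.3Q → Q* = 77.0000.
Consumer price on the demand curve at Q*: 76.0 − 0.7×77.0000 = 22.1000.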